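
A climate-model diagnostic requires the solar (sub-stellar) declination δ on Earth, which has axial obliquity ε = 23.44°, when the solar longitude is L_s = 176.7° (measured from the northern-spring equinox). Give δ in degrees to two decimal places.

δ = +1.31°

sin δ = sin ε · sin L_s = sin 23.44° × sin 176.7° = 0.022898.
δ = arcsin(0.022898) = +1.31°.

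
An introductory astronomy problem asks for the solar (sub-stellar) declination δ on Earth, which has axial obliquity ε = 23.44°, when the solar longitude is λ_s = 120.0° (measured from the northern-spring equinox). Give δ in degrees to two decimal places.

sin δ = sin ε · sin λ_s = sin 23.44° × sin 120.0° = 0.344495.
δ = arcsin(0.344495) = +20.15°.

δ = +20.15°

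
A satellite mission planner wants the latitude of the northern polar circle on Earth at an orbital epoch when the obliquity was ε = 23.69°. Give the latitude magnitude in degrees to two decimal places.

66.31°

The polar circle is the lowest latitude that experiences at least one full rotation of continuous daylight at the northern-summer solstice; it lies at |φ| = 90° − ε = 90° − 23.69° = 66.31°.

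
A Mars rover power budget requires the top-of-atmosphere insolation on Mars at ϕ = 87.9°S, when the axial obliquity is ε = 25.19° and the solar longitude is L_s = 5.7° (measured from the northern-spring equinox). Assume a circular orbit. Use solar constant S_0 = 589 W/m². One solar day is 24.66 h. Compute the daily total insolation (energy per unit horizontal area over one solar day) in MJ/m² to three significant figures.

Solar declination: sin δ = sin ε · sin L_s = sin 25.19° × sin 5.7° = 0.04227, so δ = +2.423°.
cos h₀ = −tan(-87.9°) tan(+2.423°) = 1.1539 ≥ 1 ⇒ polar night, h₀ = 0 and Q̄ = 0.
Daily total = Q̄ × 24.66 h × 3600 s/h = 0.00 MJ/m².

0.00 MJ/m²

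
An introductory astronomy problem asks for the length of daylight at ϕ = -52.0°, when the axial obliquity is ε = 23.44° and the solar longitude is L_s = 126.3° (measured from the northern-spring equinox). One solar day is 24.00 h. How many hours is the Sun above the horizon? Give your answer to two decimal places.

8.58 h

Solar declination: sin δ = sin ε · sin L_s = sin 23.44° × sin 126.3° = 0.32059, so δ = +18.699°.
cos h₀ = −tan ϕ · tan δ = −tan(-52.0°) × tan(+18.699°) = 0.4332, so h₀ = 1.1228 rad = 64.33°.
Daylight = 2h₀/(2π) × 24.00 h = (1.1228/π) × 24.00 = 8.58 h.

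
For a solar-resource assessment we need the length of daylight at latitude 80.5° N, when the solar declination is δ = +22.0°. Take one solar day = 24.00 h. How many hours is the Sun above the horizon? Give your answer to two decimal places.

24.00 h

Sunrise equation: cos H₀ = −tan φ · tan δ = -2.4144 ≤ −1, so the Sun never sets (polar day) and H₀ = π.
Daylight = 2H₀/(2π) × 24.00 h = (3.1416/π) × 24.00 = 24.00 h.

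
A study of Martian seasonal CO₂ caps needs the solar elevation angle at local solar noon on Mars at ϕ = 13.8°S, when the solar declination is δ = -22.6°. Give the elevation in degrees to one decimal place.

At local noon the hour angle is zero, so the zenith angle equals |ϕ − δ| = |-13.8° − (-22.600°)| = 8.800°.
Elevation = 90° − 8.800° = 81.2°.

81.2°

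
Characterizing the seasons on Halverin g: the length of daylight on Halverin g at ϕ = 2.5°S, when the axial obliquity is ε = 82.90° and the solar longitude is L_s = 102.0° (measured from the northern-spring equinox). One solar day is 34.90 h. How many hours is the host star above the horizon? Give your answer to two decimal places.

Solar declination: sin δ = sin ε · sin L_s = sin 82.90° × sin 102.0° = 0.97065, so δ = +76.083°.
cos h₀ = −tan ϕ · tan δ = −tan(-2.5°) × tan(+76.083°) = 0.1762, so h₀ = 1.3937 rad = 79.85°.
Daylight = 2h₀/(2π) × 34.90 h = (1.3937/π) × 34.90 = 15.48 h.

15.48 h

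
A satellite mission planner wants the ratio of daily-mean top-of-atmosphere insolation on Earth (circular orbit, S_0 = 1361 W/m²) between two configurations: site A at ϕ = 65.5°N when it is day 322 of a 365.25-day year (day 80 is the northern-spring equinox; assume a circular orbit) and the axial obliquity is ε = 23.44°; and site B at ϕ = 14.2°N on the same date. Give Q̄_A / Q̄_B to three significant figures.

Q̄_A / Q̄_B ≈ 0.0451

— Configuration A (ϕ=+65.5°):
Solar longitude: L_s = 360° × (322 − 80)/365.25 = 238.522°.
sin δ = sin 23.44° × sin 238.522° = -0.33925, so δ = -19.831°.
cos h₀ = −tan(+65.5°) tan(-19.831°) = 0.7913, h₀ = 0.6578 rad.
Bracket: h₀ sin ϕ sin δ + cos ϕ cos δ sin h₀ = 0.6578×0.90996×-0.33925 + 0.41469×0.94070×0.61137 = -0.203065 + 0.238495 = 0.035430.
Q̄ = (S_0/π) × [bracket] = (1361/π) × 0.035430 = 15.349 W/m².
— Configuration B (ϕ=+14.2°):
cos h₀ = −tan(+14.2°) tan(-19.831°) = 0.0913, h₀ = 1.4794 rad.
Bracket: h₀ sin ϕ sin δ + cos ϕ cos δ sin h₀ = 1.4794×0.24531×-0.33925 + 0.96945×0.94070×0.99583 = -0.123118 + 0.908159 = 0.785041.
Q̄ = (S_0/π) × [bracket] = (1361/π) × 0.785041 = 340.10 W/m².
Ratio Q̄_A / Q̄_B = 15.349 / 340.10 = 0.04513.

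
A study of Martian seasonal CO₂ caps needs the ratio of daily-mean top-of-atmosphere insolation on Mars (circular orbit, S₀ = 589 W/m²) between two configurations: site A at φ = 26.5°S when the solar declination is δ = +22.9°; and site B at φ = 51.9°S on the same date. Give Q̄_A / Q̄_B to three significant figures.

— Configuration A (φ=-26.5°):
cos H₀ = −tan(-26.5°) tan(+22.900°) = 0.2106, H₀ = 1.3586 rad.
Bracket: H₀ sin φ sin δ + cos φ cos δ sin H₀ = 1.3586×-0.44620×0.38912 + 0.89493×0.92119×0.97757 = -0.235887 + 0.805909 = 0.570022.
Q̄ = (S₀/π) × [bracket] = (589/π) × 0.570022 = 106.87 W/m².
— Configuration B (φ=-51.9°):
cos H₀ = −tan(-51.9°) tan(+22.900°) = 0.5387, H₀ = 1.0019 rad.
Bracket: H₀ sin φ sin δ + cos φ cos δ sin H₀ = 1.0019×-0.78694×0.38912 + 0.61704×0.92119×0.84248 = -0.306796 + 0.478875 = 0.172079.
Q̄ = (S₀/π) × [bracket] = (589/π) × 0.172079 = 32.262 W/m².
Ratio Q̄_A / Q̄_B = 106.87 / 32.262 = 3.313.

Q̄_A / Q̄_B ≈ 3.31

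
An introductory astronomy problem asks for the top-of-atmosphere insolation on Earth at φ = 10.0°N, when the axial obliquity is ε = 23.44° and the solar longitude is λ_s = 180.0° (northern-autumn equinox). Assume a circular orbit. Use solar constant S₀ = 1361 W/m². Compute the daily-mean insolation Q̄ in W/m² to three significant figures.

Q̄ ≈ 427 W/m²

Solar declination: sin δ = sin ε · sin λ_s = sin 23.44° × sin 180.0° = 0.00000, so δ = +0.000°.
cos H₀ = −tan(+10.0°) tan(+0.000°) = -0.0000, H₀ = 1.5708 rad.
Bracket: H₀ sin φ sin δ + cos φ cos δ sin H₀ = 1.5708×0.17365×0.00000 + 0.98481×1.00000×1.00000 = 0.000000 + 0.984810 = 0.984810.
Q̄ = (S₀/π) × [bracket] = (1361/π) × 0.984810 = 426.6 W/m².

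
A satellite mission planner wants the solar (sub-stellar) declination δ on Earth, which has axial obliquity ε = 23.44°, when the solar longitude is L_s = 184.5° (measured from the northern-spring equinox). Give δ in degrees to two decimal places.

sin δ = sin ε · sin L_s = sin 23.44° × sin 184.5° = -0.031210.
δ = arcsin(-0.031210) = -1.79°.

δ = -1.79°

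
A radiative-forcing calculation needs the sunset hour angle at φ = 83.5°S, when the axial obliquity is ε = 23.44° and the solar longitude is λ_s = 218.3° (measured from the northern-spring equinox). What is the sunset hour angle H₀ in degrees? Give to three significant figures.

Solar declination: sin δ = sin ε · sin λ_s = sin 23.44° × sin 218.3° = -0.24654, so δ = -14.273°.
Sunrise equation: cos H₀ = −tan φ · tan δ = -2.2328 ≤ −1, so the Sun never sets (polar day) and H₀ = π.

H₀ = 180°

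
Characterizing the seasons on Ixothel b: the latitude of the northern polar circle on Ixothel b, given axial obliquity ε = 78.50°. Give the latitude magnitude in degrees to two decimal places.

11.50°

The polar circle is the lowest latitude that experiences at least one full rotation of continuous daylight at the northern-summer solstice; it lies at |φ| = 90° − ε = 90° − 78.50° = 11.50°.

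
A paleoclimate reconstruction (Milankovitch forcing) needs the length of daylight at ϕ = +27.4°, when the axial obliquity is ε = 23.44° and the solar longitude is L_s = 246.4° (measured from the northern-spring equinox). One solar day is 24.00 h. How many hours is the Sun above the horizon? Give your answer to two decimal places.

10.44 h

Solar declination: sin δ = sin ε · sin L_s = sin 23.44° × sin 246.4° = -0.36452, so δ = -21.378°.
cos h₀ = −tan ϕ · tan δ = −tan(+27.4°) × tan(-21.378°) = 0.2029, so h₀ = 1.3665 rad = 78.29°.
Daylight = 2h₀/(2π) × 24.00 h = (1.3665/π) × 24.00 = 10.44 h.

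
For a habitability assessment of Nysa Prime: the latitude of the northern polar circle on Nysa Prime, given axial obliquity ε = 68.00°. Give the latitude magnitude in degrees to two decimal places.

22.00°

The polar circle is the lowest latitude that experiences at least one full rotation of continuous daylight at the northern-summer solstice; it lies at |φ| = 90° − ε = 90° − 68.00° = 22.00°.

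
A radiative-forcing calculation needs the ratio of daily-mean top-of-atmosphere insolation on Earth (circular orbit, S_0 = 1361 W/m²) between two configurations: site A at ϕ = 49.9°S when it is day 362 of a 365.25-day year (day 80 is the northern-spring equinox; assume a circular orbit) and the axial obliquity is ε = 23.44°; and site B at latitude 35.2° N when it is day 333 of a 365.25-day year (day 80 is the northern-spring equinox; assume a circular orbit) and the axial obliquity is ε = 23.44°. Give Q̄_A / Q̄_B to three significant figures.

Q̄_A / Q̄_B ≈ 2.53

— Configuration A (ϕ=-49.9°):
Solar longitude: L_s = 360° × (362 − 80)/365.25 = 277.947°.
sin δ = sin 23.44° × sin 277.947° = -0.39397, so δ = -23.202°.
cos h₀ = −tan(-49.9°) tan(-23.202°) = -0.5090, h₀ = 2.1048 rad.
Bracket: h₀ sin ϕ sin δ + cos ϕ cos δ sin h₀ = 2.1048×-0.76492×-0.39397 + 0.64412×0.91912×0.86075 = 0.634293 + 0.509584 = 1.143877.
Q̄ = (S_0/π) × [bracket] = (1361/π) × 1.143877 = 495.55 W/m².
— Configuration B (ϕ=+35.2°):
Solar longitude: L_s = 360° × (333 − 80)/365.25 = 249.363°.
sin δ = sin 23.44° × sin 249.363° = -0.37226, so δ = -21.855°.
cos h₀ = −tan(+35.2°) tan(-21.855°) = 0.2829, h₀ = 1.2839 rad.
Bracket: h₀ sin ϕ sin δ + cos ϕ cos δ sin h₀ = 1.2839×0.57643×-0.37226 + 0.81714×0.92813×0.95914 = -0.275502 + 0.727423 = 0.451921.
Q̄ = (S_0/π) × [bracket] = (1361/π) × 0.451921 = 195.78 W/m².
Ratio Q̄_A / Q̄_B = 495.55 / 195.78 = 2.531.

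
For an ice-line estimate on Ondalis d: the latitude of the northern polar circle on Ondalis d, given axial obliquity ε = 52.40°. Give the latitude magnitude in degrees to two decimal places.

37.60°

The polar circle is the lowest latitude that experiences at least one full rotation of continuous daylight at the northern-summer solstice; it lies at |ϕ| = 90° − ε = 90° − 52.40° = 37.60°.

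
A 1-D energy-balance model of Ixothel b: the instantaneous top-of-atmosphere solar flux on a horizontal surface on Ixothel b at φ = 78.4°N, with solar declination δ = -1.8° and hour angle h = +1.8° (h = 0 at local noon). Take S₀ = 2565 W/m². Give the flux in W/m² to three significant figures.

cos θ_z = sin φ sin δ + cos φ cos δ cos h = -0.030769 + 0.200880 = 0.170111.
Flux = S₀ · cos θ_z = 2565 × 0.170111 = 436.3 W/m².

436 W/m²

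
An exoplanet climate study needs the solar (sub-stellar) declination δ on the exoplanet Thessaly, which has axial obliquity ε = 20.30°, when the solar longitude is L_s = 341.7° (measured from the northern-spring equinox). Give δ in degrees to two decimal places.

δ = -6.25°

sin δ = sin ε · sin L_s = sin 20.30° × sin 341.7° = -0.108935.
δ = arcsin(-0.108935) = -6.25°.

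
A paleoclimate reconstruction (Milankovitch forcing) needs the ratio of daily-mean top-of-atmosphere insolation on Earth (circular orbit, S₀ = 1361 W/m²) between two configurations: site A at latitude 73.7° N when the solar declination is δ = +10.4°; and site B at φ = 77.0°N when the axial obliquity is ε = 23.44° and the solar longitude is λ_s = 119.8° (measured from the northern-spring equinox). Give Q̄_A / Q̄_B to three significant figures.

Q̄_A / Q̄_B ≈ 0.572

— Configuration A (φ=+73.7°):
cos H₀ = −tan(+73.7°) tan(+10.400°) = -0.6276, H₀ = 2.2493 rad.
Bracket: H₀ sin φ sin δ + cos φ cos δ sin H₀ = 2.2493×0.95981×0.18052 + 0.28067×0.98357×0.77850 = 0.389725 + 0.214912 = 0.604637.
Q̄ = (S₀/π) × [bracket] = (1361/π) × 0.604637 = 261.94 W/m².
— Configuration B (φ=+77.0°):
Solar declination: sin δ = sin ε · sin λ_s = sin 23.44° × sin 119.8° = 0.34519, so δ = +20.193°.
cos H₀ = −tan(+77.0°) tan(+20.193°) = -1.5931 ≤ −1 ⇒ polar day, H₀ = π.
Bracket: H₀ sin φ sin δ + cos φ cos δ sin H₀ = 3.1416×0.97437×0.34519 + 0.22495×0.93853×0.00000 = 1.056654 + 0.000000 = 1.056654.
Q̄ = (S₀/π) × [bracket] = (1361/π) × 1.056654 = 457.76 W/m².
Ratio Q̄_A / Q̄_B = 261.94 / 457.76 = 0.5722.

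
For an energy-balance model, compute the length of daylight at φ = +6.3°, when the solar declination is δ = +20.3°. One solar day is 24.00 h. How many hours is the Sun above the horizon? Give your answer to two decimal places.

cos H₀ = −tan φ · tan δ = −tan(+6.3°) × tan(+20.300°) = -0.0408, so H₀ = 1.6116 rad = 92.34°.
Daylight = 2H₀/(2π) × 24.00 h = (1.6116/π) × 24.00 = 12.31 h.

12.31 h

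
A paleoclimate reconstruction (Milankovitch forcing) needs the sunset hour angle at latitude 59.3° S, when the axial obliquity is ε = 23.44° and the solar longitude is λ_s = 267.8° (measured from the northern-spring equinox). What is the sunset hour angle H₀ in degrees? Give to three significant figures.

Solar declination: sin δ = sin ε · sin λ_s = sin 23.44° × sin 267.8° = -0.39750, so δ = -23.422°.
cos H₀ = −tan φ · tan δ = −tan(-59.3°) × tan(-23.422°) = -0.7296, so H₀ = 2.3885 rad = 136.85°.

H₀ = 137°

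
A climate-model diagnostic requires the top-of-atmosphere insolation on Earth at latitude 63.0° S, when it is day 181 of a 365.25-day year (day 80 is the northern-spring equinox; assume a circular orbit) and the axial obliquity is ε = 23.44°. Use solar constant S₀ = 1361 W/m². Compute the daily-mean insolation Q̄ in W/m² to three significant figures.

Solar longitude: λ_s = 360° × (181 − 80)/365.25 = 99.548°.
sin δ = sin 23.44° × sin 99.548° = 0.39228, so δ = +23.096°.
cos H₀ = −tan(-63.0°) tan(+23.096°) = 0.8370, H₀ = 0.5791 rad.
Bracket: H₀ sin φ sin δ + cos φ cos δ sin H₀ = 0.5791×-0.89101×0.39228 + 0.45399×0.91985×0.54724 = -0.202410 + 0.228529 = 0.026119.
Q̄ = (S₀/π) × [bracket] = (1361/π) × 0.026119 = 11.32 W/m².

Q̄ ≈ 11.3 W/m²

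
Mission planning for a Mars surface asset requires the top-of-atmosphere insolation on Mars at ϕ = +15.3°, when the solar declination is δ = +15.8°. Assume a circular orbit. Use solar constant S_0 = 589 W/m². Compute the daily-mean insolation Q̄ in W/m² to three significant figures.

Q̄ ≈ 196 W/m²

cos h₀ = −tan(+15.3°) tan(+15.800°) = -0.0774, h₀ = 1.6483 rad.
Bracket: h₀ sin ϕ sin δ + cos ϕ cos δ sin h₀ = 1.6483×0.26387×0.27228 + 0.96456×0.96222×0.99700 = 0.118425 + 0.925335 = 1.043760.
Q̄ = (S_0/π) × [bracket] = (589/π) × 1.043760 = 195.7 W/m².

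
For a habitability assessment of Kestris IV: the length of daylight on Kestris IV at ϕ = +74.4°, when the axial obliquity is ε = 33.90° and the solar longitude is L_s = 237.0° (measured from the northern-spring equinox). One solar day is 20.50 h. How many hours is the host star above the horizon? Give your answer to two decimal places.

0.00 h

Solar declination: sin δ = sin ε · sin L_s = sin 33.90° × sin 237.0° = -0.46776, so δ = -27.889°.
cos h₀ = −tan ϕ · tan δ = 1.8955 ≥ 1, so the host star never rises (polar night) and h₀ = 0.
Daylight = 2h₀/(2π) × 20.50 h = (0.0000/π) × 20.50 = 0.00 h.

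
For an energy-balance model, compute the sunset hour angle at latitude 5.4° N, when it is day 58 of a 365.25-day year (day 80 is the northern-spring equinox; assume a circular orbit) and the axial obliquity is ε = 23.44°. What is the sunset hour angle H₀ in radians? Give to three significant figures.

Solar longitude: λ_s = 360° × (58 − 80)/365.25 = -21.684°, i.e. -21.684° + 360° = 338.316°.
sin δ = sin 23.44° × sin 338.316° = -0.14698, so δ = -8.452°.
cos H₀ = −tan φ · tan δ = −tan(+5.4°) × tan(-8.452°) = 0.0140, so H₀ = 1.5567 rad = 89.20°.

H₀ = 1.56 rad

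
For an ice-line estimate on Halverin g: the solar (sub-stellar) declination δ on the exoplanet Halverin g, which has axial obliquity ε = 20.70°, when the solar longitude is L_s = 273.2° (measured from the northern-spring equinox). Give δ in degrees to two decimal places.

sin δ = sin ε · sin L_s = sin 20.70° × sin 273.2° = -0.352924.
δ = arcsin(-0.352924) = -20.67°.

δ = -20.67°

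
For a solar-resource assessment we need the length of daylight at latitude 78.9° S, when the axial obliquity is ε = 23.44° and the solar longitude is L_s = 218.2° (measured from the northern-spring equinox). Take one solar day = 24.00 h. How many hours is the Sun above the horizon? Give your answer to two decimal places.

Solar declination: sin δ = sin ε · sin L_s = sin 23.44° × sin 218.2° = -0.24600, so δ = -14.241°.
Sunrise equation: cos h₀ = −tan ϕ · tan δ = -1.2936 ≤ −1, so the Sun never sets (polar day) and h₀ = π.
Daylight = 2h₀/(2π) × 24.00 h = (3.1416/π) × 24.00 = 24.00 h.

24.00 h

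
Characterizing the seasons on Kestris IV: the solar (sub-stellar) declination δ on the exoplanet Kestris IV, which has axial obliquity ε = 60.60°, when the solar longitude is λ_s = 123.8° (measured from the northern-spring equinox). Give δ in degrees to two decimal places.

δ = +46.38°

sin δ = sin ε · sin λ_s = sin 60.60° × sin 123.8° = 0.723965.
δ = arcsin(0.723965) = +46.38°.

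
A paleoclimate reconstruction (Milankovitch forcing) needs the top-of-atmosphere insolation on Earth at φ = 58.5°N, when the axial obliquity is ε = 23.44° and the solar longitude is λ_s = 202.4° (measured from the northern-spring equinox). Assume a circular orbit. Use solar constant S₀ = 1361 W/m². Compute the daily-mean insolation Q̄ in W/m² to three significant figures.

Solar declination: sin δ = sin ε · sin λ_s = sin 23.44° × sin 202.4° = -0.15159, so δ = -8.719°.
cos H₀ = −tan(+58.5°) tan(-8.719°) = 0.2503, H₀ = 1.3179 rad.
Bracket: H₀ sin φ sin δ + cos φ cos δ sin H₀ = 1.3179×0.85264×-0.15159 + 0.52250×0.98844×0.96818 = -0.170341 + 0.500026 = 0.329685.
Q̄ = (S₀/π) × [bracket] = (1361/π) × 0.329685 = 142.8 W/m².

Q̄ ≈ 143 W/m²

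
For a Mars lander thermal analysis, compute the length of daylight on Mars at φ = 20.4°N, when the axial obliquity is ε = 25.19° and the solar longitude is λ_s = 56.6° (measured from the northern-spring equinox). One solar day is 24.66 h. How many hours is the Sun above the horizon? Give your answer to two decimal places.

Solar declination: sin δ = sin ε · sin λ_s = sin 25.19° × sin 56.6° = 0.35533, so δ = +20.814°.
cos H₀ = −tan φ · tan δ = −tan(+20.4°) × tan(+20.814°) = -0.1414, so H₀ = 1.7126 rad = 98.13°.
Daylight = 2H₀/(2π) × 24.66 h = (1.7126/π) × 24.66 = 13.44 h.

13.44 h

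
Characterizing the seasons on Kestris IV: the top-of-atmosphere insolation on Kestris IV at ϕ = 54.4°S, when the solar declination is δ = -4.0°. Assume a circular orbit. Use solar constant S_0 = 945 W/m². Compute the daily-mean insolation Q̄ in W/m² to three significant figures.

Q̄ ≈ 202 W/m²

cos h₀ = −tan(-54.4°) tan(-4.000°) = -0.0977, h₀ = 1.6686 rad.
Bracket: h₀ sin ϕ sin δ + cos ϕ cos δ sin h₀ = 1.6686×-0.81310×-0.06976 + 0.58212×0.99756×0.99522 = 0.094646 + 0.577924 = 0.672570.
Q̄ = (S_0/π) × [bracket] = (945/π) × 0.672570 = 202.3 W/m².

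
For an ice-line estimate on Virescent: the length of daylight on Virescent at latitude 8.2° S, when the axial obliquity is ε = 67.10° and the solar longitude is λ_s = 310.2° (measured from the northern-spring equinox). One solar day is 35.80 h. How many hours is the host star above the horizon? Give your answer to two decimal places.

Solar declination: sin δ = sin ε · sin λ_s = sin 67.10° × sin 310.2° = -0.70360, so δ = -44.716°.
cos H₀ = −tan φ · tan δ = −tan(-8.2°) × tan(-44.716°) = -0.1427, so H₀ = 1.7140 rad = 98.20°.
Daylight = 2H₀/(2π) × 35.80 h = (1.7140/π) × 35.80 = 19.53 h.

19.53 h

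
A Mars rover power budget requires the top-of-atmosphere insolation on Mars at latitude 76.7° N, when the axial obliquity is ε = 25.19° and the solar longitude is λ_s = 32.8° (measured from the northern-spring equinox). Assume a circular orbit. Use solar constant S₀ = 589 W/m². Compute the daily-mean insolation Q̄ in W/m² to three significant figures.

Q̄ ≈ 132 W/m²

Solar declination: sin δ = sin ε · sin λ_s = sin 25.19° × sin 32.8° = 0.23056, so δ = +13.330°.
cos H₀ = −tan(+76.7°) tan(+13.330°) = -1.0024 ≤ −1 ⇒ polar day, H₀ = π.
Bracket: H₀ sin φ sin δ + cos φ cos δ sin H₀ = 3.1416×0.97318×0.23056 + 0.23005×0.97306×0.00000 = 0.704901 + 0.000000 = 0.704901.
Q̄ = (S₀/π) × [bracket] = (589/π) × 0.704901 = 132.2 W/m².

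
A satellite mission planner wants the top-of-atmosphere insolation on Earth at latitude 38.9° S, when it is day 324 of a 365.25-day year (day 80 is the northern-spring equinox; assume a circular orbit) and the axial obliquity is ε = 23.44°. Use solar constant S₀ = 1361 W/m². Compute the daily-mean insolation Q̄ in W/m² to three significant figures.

Solar longitude: λ_s = 360° × (324 − 80)/365.25 = 240.493°.
sin δ = sin 23.44° × sin 240.493° = -0.34619, so δ = -20.255°.
cos H₀ = −tan(-38.9°) tan(-20.255°) = -0.2978, H₀ = 1.8731 rad.
Bracket: H₀ sin φ sin δ + cos φ cos δ sin H₀ = 1.8731×-0.62796×-0.34619 + 0.77824×0.93816×0.95464 = 0.407200 + 0.696996 = 1.104196.
Q̄ = (S₀/π) × [bracket] = (1361/π) × 1.104196 = 478.4 W/m².

Q̄ ≈ 478 W/m²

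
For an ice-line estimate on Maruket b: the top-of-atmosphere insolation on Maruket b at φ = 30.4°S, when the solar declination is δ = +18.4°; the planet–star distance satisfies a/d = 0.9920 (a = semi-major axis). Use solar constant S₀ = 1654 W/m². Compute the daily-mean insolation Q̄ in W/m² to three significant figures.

Q̄ ≈ 302 W/m²

cos H₀ = −tan(-30.4°) tan(+18.400°) = 0.1952, H₀ = 1.3744 rad.
Bracket: H₀ sin φ sin δ + cos φ cos δ sin H₀ = 1.3744×-0.50603×0.31565 + 0.86251×0.94888×0.98077 = -0.219531 + 0.802680 = 0.583149.
Inverse-square distance factor (a/d)² = 0.9920² = 0.984064.
Q̄ = (S₀/π) × 0.984064 × [bracket] = (1654/π) × 0.984064 × 0.583149 = 302.1 W/m².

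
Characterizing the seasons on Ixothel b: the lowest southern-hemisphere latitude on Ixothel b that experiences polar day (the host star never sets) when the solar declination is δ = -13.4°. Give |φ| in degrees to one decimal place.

|φ| = 76.6°

Polar day requires cos H₀ = −tan φ tan δ ≤ −1, i.e. tan φ tan δ ≥ 1.
The boundary is |tan φ| · |tan δ| = 1, so |φ| = 90° − |δ| = 90° − 13.4° = 76.6° in the southern hemisphere.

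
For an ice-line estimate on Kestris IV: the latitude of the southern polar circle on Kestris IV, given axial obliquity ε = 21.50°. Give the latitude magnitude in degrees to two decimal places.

The polar circle is the lowest latitude that experiences at least one full rotation of continuous darkness at the northern-summer solstice; it lies at |φ| = 90° − ε = 90° − 21.50° = 68.50°.

68.50°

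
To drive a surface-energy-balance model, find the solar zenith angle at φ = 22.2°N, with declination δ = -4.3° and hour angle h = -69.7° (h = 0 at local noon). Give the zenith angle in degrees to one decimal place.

cos θ_z = sin φ sin δ + cos φ cos δ cos h = -0.028330 + 0.320313 = 0.291983.
θ_z = arccos(0.291983) = 73.0°.

θ_z = 73.0°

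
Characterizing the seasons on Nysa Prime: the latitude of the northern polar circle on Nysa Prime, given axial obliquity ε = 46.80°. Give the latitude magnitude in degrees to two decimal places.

The polar circle is the lowest latitude that experiences at least one full rotation of continuous daylight at the northern-summer solstice; it lies at |φ| = 90° − ε = 90° − 46.80° = 43.20°.

43.20°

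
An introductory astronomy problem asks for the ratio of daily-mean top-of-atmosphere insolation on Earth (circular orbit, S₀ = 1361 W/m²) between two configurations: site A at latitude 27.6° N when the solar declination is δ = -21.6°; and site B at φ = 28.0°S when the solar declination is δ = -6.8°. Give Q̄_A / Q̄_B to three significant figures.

Q̄_A / Q̄_B ≈ 0.594

— Configuration A (φ=+27.6°):
cos H₀ = −tan(+27.6°) tan(-21.600°) = 0.2070, H₀ = 1.3623 rad.
Bracket: H₀ sin φ sin δ + cos φ cos δ sin H₀ = 1.3623×0.46330×-0.36812 + 0.88620×0.92978×0.97834 = -0.232340 + 0.806124 = 0.573784.
Q̄ = (S₀/π) × [bracket] = (1361/π) × 0.573784 = 248.57 W/m².
— Configuration B (φ=-28.0°):
cos H₀ = −tan(-28.0°) tan(-6.800°) = -0.0634, H₀ = 1.6342 rad.
Bracket: H₀ sin φ sin δ + cos φ cos δ sin H₀ = 1.6342×-0.46947×-0.11840 + 0.88295×0.99297×0.99799 = 0.090837 + 0.874981 = 0.965818.
Q̄ = (S₀/π) × [bracket] = (1361/π) × 0.965818 = 418.41 W/m².
Ratio Q̄_A / Q̄_B = 248.57 / 418.41 = 0.5941.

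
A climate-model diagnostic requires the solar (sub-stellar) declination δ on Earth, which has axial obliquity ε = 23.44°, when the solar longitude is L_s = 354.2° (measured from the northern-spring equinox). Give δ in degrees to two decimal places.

sin δ = sin ε · sin L_s = sin 23.44° × sin 354.2° = -0.040199.
δ = arcsin(-0.040199) = -2.30°.

δ = -2.30°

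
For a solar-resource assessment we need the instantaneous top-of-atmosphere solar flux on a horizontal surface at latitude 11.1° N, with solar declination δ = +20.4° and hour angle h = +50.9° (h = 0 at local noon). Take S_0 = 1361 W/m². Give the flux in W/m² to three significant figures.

cos θ_z = sin ϕ sin δ + cos ϕ cos δ cos h = 0.067108 + 0.580063 = 0.647171.
Flux = S_0 · cos θ_z = 1361 × 0.647171 = 880.8 W/m².

881 W/m²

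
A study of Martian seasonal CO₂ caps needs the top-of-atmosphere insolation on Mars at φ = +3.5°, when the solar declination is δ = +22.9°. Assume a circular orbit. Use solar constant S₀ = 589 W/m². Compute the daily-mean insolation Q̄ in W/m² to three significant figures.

cos H₀ = −tan(+3.5°) tan(+22.900°) = -0.0258, H₀ = 1.5966 rad.
Bracket: H₀ sin φ sin δ + cos φ cos δ sin H₀ = 1.5966×0.06105×0.38912 + 0.99813×0.92119×0.99967 = 0.037928 + 0.919164 = 0.957092.
Q̄ = (S₀/π) × [bracket] = (589/π) × 0.957092 = 179.4 W/m².

Q̄ ≈ 179 W/m²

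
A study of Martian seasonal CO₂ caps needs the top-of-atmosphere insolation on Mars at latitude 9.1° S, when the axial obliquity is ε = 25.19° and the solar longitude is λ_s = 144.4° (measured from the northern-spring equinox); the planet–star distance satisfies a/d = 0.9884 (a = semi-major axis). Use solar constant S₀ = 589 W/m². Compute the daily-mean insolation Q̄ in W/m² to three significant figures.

Q̄ ≈ 164 W/m²

Solar declination: sin δ = sin ε · sin λ_s = sin 25.19° × sin 144.4° = 0.24776, so δ = +14.345°.
cos H₀ = −tan(-9.1°) tan(+14.345°) = 0.0410, H₀ = 1.5298 rad.
Bracket: H₀ sin φ sin δ + cos φ cos δ sin H₀ = 1.5298×-0.15816×0.24776 + 0.98741×0.96882×0.99916 = -0.059946 + 0.955819 = 0.895873.
Inverse-square distance factor (a/d)² = 0.9884² = 0.976935.
Q̄ = (S₀/π) × 0.976935 × [bracket] = (589/π) × 0.976935 × 0.895873 = 164.1 W/m².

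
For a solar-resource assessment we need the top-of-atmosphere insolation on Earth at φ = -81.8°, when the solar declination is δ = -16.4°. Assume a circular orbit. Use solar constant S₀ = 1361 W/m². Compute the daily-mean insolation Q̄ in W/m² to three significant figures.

Q̄ ≈ 380 W/m²

cos H₀ = −tan(-81.8°) tan(-16.400°) = -2.0424 ≤ −1 ⇒ polar day, H₀ = π.
Bracket: H₀ sin φ sin δ + cos φ cos δ sin H₀ = 3.1416×-0.98978×-0.28234 + 0.14263×0.95931×0.00000 = 0.877934 + 0.000000 = 0.877934.
Q̄ = (S₀/π) × [bracket] = (1361/π) × 0.877934 = 380.3 W/m².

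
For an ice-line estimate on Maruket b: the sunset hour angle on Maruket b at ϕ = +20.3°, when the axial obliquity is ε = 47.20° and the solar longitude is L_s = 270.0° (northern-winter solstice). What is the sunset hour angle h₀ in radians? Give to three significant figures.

Solar declination: sin δ = sin ε · sin L_s = sin 47.20° × sin 270.0° = -0.73373, so δ = -47.200°.
cos h₀ = −tan ϕ · tan δ = −tan(+20.3°) × tan(-47.200°) = 0.3995, so h₀ = 1.1599 rad = 66.46°.

h₀ = 1.16 rad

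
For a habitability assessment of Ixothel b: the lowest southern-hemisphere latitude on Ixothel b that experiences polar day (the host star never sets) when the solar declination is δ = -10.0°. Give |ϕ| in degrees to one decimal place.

|ϕ| = 80.0°

Polar day requires cos h₀ = −tan ϕ tan δ ≤ −1, i.e. tan ϕ tan δ ≥ 1.
The boundary is |tan ϕ| · |tan δ| = 1, so |ϕ| = 90° − |δ| = 90° − 10.0° = 80.0° in the southern hemisphere.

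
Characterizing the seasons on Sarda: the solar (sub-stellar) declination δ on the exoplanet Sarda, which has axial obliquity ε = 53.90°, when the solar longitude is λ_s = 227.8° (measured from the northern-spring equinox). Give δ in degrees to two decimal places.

sin δ = sin ε · sin λ_s = sin 53.90° × sin 227.8° = -0.598563.
δ = arcsin(-0.598563) = -36.77°.

δ = -36.77°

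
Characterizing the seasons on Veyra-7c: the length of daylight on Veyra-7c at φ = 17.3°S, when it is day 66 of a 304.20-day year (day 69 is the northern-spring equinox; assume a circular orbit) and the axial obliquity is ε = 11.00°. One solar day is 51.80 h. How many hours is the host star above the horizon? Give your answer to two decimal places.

Solar longitude: λ_s = 360° × (66 − 69)/304.20 = -3.550°, i.e. -3.550° + 360° = 356.450°.
sin δ = sin 11.00° × sin 356.450° = -0.01182, so δ = -0.677°.
cos H₀ = −tan φ · tan δ = −tan(-17.3°) × tan(-0.677°) = -0.0037, so H₀ = 1.5745 rad = 90.21°.
Daylight = 2H₀/(2π) × 51.80 h = (1.5745/π) × 51.80 = 25.96 h.

25.96 h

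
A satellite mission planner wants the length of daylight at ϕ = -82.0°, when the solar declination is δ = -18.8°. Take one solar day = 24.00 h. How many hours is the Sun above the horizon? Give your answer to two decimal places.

Sunrise equation: cos h₀ = −tan ϕ · tan δ = -2.4223 ≤ −1, so the Sun never sets (polar day) and h₀ = π.
Daylight = 2h₀/(2π) × 24.00 h = (3.1416/π) × 24.00 = 24.00 h.

24.00 h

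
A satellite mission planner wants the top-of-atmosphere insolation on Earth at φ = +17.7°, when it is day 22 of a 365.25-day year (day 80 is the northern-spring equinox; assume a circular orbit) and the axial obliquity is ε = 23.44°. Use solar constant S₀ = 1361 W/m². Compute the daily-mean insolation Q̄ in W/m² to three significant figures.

Q̄ ≈ 322 W/m²

Solar longitude: λ_s = 360° × (22 − 80)/365.25 = -57.166°, i.e. -57.166° + 360° = 302.834°.
sin δ = sin 23.44° × sin 302.834° = -0.33424, so δ = -19.526°.
cos H₀ = −tan(+17.7°) tan(-19.526°) = 0.1132, H₀ = 1.4574 rad.
Bracket: H₀ sin φ sin δ + cos φ cos δ sin H₀ = 1.4574×0.30403×-0.33424 + 0.95266×0.94249×0.99357 = -0.148100 + 0.892099 = 0.743999.
Q̄ = (S₀/π) × [bracket] = (1361/π) × 0.743999 = 322.3 W/m².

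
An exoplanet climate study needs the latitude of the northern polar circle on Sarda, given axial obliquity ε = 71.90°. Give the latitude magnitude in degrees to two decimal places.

18.10°

The polar circle is the lowest latitude that experiences at least one full rotation of continuous daylight at the northern-summer solstice; it lies at |φ| = 90° − ε = 90° − 71.90° = 18.10°.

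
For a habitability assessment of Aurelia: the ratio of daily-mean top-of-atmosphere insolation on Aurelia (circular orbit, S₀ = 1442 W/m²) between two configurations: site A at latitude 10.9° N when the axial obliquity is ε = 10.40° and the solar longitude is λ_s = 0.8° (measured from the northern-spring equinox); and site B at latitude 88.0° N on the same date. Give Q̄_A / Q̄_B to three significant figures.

— Configuration A (φ=+10.9°):
Solar declination: sin δ = sin ε · sin λ_s = sin 10.40° × sin 0.8° = 0.00252, so δ = +0.144°.
cos H₀ = −tan(+10.9°) tan(+0.144°) = -0.0005, H₀ = 1.5713 rad.
Bracket: H₀ sin φ sin δ + cos φ cos δ sin H₀ = 1.5713×0.18910×0.00252 + 0.98196×1.00000×1.00000 = 0.000749 + 0.981960 = 0.982709.
Q̄ = (S₀/π) × [bracket] = (1442/π) × 0.982709 = 451.07 W/m².
— Configuration B (φ=+88.0°):
cos H₀ = −tan(+88.0°) tan(+0.144°) = -0.0722, H₀ = 1.6430 rad.
Bracket: H₀ sin φ sin δ + cos φ cos δ sin H₀ = 1.6430×0.99939×0.00252 + 0.03490×1.00000×0.99739 = 0.004138 + 0.034809 = 0.038947.
Q̄ = (S₀/π) × [bracket] = (1442/π) × 0.038947 = 17.877 W/m².
Ratio Q̄_A / Q̄_B = 451.07 / 17.877 = 25.23.

Q̄_A / Q̄_B ≈ 25.2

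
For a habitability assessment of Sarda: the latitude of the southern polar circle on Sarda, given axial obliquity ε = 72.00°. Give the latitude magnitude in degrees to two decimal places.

The polar circle is the lowest latitude that experiences at least one full rotation of continuous darkness at the northern-summer solstice; it lies at |ϕ| = 90° − ε = 90° − 72.00° = 18.00°.

18.00°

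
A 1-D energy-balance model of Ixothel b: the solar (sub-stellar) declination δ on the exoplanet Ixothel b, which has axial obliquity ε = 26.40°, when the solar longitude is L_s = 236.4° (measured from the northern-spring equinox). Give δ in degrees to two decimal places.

δ = -21.74°

sin δ = sin ε · sin L_s = sin 26.40° × sin 236.4° = -0.370346.
δ = arcsin(-0.370346) = -21.74°.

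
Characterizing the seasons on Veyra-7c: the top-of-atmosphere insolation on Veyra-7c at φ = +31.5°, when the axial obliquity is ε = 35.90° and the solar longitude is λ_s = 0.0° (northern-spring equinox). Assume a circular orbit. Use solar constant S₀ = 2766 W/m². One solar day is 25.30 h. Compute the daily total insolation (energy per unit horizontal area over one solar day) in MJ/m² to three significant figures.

68.4 MJ/m²

Solar declination: sin δ = sin ε · sin λ_s = sin 35.90° × sin 0.0° = 0.00000, so δ = +0.000°.
cos H₀ = −tan(+31.5°) tan(+0.000°) = -0.0000, H₀ = 1.5708 rad.
Bracket: H₀ sin φ sin δ + cos φ cos δ sin H₀ = 1.5708×0.52250×0.00000 + 0.85264×1.00000×1.00000 = 0.000000 + 0.852640 = 0.852640.
Q̄ = (S₀/π) × [bracket] = (2766/π) × 0.852640 = 750.70 W/m².
Daily total = Q̄ × 25.30 h × 3600 s/h = 750.70 × 25.30 × 3600 / 10⁶ = 68.37 MJ/m².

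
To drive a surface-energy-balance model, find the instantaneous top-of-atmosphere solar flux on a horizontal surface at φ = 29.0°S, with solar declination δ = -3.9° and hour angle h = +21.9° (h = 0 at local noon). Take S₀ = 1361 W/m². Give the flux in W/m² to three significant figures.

cos θ_z = sin φ sin δ + cos φ cos δ cos h = 0.032974 + 0.809625 = 0.842599.
Flux = S₀ · cos θ_z = 1361 × 0.842599 = 1147 W/m².

1.15e+03 W/m²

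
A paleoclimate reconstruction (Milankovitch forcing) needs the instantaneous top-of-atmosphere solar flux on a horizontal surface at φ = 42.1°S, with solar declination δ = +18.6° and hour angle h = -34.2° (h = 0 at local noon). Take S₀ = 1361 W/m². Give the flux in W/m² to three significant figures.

cos θ_z = sin φ sin δ + cos φ cos δ cos h = -0.213839 + 0.581621 = 0.367782.
Flux = S₀ · cos θ_z = 1361 × 0.367782 = 500.6 W/m².

501 W/m²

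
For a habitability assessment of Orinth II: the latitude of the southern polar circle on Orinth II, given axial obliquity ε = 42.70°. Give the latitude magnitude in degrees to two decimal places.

The polar circle is the lowest latitude that experiences at least one full rotation of continuous darkness at the northern-summer solstice; it lies at |φ| = 90° − ε = 90° − 42.70° = 47.30°.

47.30°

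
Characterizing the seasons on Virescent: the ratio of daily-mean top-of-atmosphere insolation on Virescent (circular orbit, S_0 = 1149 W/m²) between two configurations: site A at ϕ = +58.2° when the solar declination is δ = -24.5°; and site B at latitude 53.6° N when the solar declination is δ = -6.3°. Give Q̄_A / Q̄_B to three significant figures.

— Configuration A (ϕ=+58.2°):
cos h₀ = −tan(+58.2°) tan(-24.500°) = 0.7350, h₀ = 0.7451 rad.
Bracket: h₀ sin ϕ sin δ + cos ϕ cos δ sin h₀ = 0.7451×0.84989×-0.41469 + 0.52696×0.90996×0.67805 = -0.262604 + 0.325133 = 0.062529.
Q̄ = (S_0/π) × [bracket] = (1149/π) × 0.062529 = 22.869 W/m².
— Configuration B (ϕ=+53.6°):
cos h₀ = −tan(+53.6°) tan(-6.300°) = 0.1497, h₀ = 1.4205 rad.
Bracket: h₀ sin ϕ sin δ + cos ϕ cos δ sin h₀ = 1.4205×0.80489×-0.10973 + 0.59342×0.99396×0.98872 = -0.125459 + 0.583182 = 0.457723.
Q̄ = (S_0/π) × [bracket] = (1149/π) × 0.457723 = 167.41 W/m².
Ratio Q̄_A / Q̄_B = 22.869 / 167.41 = 0.1366.

Q̄_A / Q̄_B ≈ 0.137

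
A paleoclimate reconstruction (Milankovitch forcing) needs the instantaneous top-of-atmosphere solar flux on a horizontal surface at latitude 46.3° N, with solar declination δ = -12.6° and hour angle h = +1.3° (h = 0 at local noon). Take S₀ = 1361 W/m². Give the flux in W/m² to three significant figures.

cos θ_z = sin φ sin δ + cos φ cos δ cos h = -0.157710 + 0.674070 = 0.516360.
Flux = S₀ · cos θ_z = 1361 × 0.516360 = 702.8 W/m².

703 W/m²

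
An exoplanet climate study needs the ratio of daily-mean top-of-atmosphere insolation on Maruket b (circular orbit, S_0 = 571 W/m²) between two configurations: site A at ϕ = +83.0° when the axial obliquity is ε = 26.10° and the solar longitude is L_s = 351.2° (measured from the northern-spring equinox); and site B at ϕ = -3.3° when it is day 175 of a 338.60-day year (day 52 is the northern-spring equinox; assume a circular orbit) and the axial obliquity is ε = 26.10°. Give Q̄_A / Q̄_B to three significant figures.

— Configuration A (ϕ=+83.0°):
Solar declination: sin δ = sin ε · sin L_s = sin 26.10° × sin 351.2° = -0.06730, so δ = -3.859°.
cos h₀ = −tan(+83.0°) tan(-3.859°) = 0.5494, h₀ = 0.9892 rad.
Bracket: h₀ sin ϕ sin δ + cos ϕ cos δ sin h₀ = 0.9892×0.99255×-0.06730 + 0.12187×0.99773×0.83556 = -0.066077 + 0.101599 = 0.035522.
Q̄ = (S_0/π) × [bracket] = (571/π) × 0.035522 = 6.4563 W/m².
— Configuration B (ϕ=-3.3°):
Solar longitude: L_s = 360° × (175 − 52)/338.60 = 130.774°.
sin δ = sin 26.10° × sin 130.774° = 0.33316, so δ = +19.461°.
cos h₀ = −tan(-3.3°) tan(+19.461°) = 0.0204, h₀ = 1.5504 rad.
Bracket: h₀ sin ϕ sin δ + cos ϕ cos δ sin h₀ = 1.5504×-0.05756×0.33316 + 0.99834×0.94287×0.99979 = -0.029732 + 0.941107 = 0.911375.
Q̄ = (S_0/π) × [bracket] = (571/π) × 0.911375 = 165.65 W/m².
Ratio Q̄_A / Q̄_B = 6.4563 / 165.65 = 0.03898.

Q̄_A / Q̄_B ≈ 0.0390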